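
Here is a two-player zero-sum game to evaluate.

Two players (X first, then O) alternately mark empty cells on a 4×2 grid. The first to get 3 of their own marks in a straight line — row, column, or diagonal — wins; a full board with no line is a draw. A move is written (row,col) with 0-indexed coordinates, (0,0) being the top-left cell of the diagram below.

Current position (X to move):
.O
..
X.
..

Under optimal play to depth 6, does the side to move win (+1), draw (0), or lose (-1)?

p1 X@[.O/../X./..]: (0,0)[XO/../X./..]+0 (1,0)[.O/X./X./..]+1* (1,1)[.O/.X/X./..]+0 (2,1)[.O/../XX/..]+0 (3,0)[.O/../X./X.]+0 (3,1)[.O/../X./.X]+0
p2 O@[.O/X./X./..]: (0,0)[OO/X./X./..]-1* (1,1)[.O/XO/X./..]-1 (2,1)[.O/X./XO/..]-1 (3,0)[.O/X./X./O.]-1 (3,1)[.O/X./X./.O]-1
p3 X@[OO/X./X./..]: (1,1)[OO/XX/X./..]+0 (2,1)[OO/X./XX/..]+0 (3,0)[OO/X./X./X.]+1* (3,1)[OO/X./X./.X]+0
p4 O@[OO/X./X./X.] terminal -1; root [.O/../X./..] d6

value(.O/../X./.., X) = +1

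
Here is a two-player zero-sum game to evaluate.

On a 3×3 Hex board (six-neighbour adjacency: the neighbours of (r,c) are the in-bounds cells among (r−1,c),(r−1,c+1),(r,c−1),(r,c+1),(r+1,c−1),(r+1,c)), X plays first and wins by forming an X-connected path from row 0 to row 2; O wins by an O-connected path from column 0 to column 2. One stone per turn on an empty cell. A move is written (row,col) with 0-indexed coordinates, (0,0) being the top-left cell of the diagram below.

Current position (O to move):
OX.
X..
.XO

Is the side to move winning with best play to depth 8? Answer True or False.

O winning at [OX./X../.XO]: False

p1 O@[OX./X../.XO]: (0,2)[OXO/X../.XO]-1* (1,1)[OX./XO./.XO]-1 (1,2)[OX./X.O/.XO]-1 (2,0)[OX./X../OXO]-1
p2 X@[OXO/X../.XO]: (1,1)[OXO/XX./.XO]+1* (1,2)[OXO/X.X/.XO]+1 (2,0)[OXO/X../XXO]+1
p3 O@[OXO/XX./.XO] terminal -1; root [OX./X../.XO] d8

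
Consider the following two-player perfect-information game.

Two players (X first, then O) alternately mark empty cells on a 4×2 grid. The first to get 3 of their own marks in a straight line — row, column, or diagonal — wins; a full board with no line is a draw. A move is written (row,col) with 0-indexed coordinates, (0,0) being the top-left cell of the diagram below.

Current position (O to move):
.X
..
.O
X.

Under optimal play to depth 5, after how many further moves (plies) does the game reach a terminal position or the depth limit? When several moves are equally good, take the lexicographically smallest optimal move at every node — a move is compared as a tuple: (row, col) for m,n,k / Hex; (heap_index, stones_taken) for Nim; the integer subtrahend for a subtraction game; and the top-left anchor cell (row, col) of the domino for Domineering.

PV length from [.X/../.O/X.]: 5 plies

[.X/../.O/X.] O move#1: (0,0):+0/OX/../.O/X.*, (1,0):+0/.X/O./.O/X., (1,1):+0/.X/.O/.O/X., (2,0):+0/.X/../OO/X., (3,1):+0/.X/../.O/XO
[OX/../.O/X.] X move#2: (1,0):+0/OX/X./.O/X.*, (1,1):+0/OX/.X/.O/X., (2,0):+0/OX/../XO/X., (3,1):+0/OX/../.O/XX
[OX/X./.O/X.] O move#3: (1,1):-1/OX/XO/.O/X., (2,0):+0/OX/X./OO/X.*, (3,1):-1/OX/X./.O/XO
[OX/X./OO/X.] X move#4: (1,1):+0/OX/XX/OO/X.*, (3,1):+0/OX/X./OO/XX
[OX/XX/OO/X.] O move#5: (3,1):+0/OX/XX/OO/XO*
[OX/XX/OO/XO] end (terminal +0, X#6); searched .X/../.O/X. to 5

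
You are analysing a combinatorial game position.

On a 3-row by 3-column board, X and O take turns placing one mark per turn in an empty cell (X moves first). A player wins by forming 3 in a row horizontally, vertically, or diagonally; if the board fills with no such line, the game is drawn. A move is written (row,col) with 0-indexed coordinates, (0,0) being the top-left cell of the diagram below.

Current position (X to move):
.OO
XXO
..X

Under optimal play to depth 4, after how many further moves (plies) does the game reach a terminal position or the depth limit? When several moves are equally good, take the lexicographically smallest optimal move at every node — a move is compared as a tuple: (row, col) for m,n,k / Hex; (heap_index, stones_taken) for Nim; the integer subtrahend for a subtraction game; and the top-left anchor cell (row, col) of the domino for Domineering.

PV length from [.OO/XXO/..X]: 1 ply

[.OO/XXO/..X] X move#1: (0,0):+1/XOO/XXO/..X*, (2,0):-1/.OO/XXO/X.X, (2,1):-1/.OO/XXO/.XX
[XOO/XXO/..X] end (terminal -1, O#2); searched .OO/XXO/..X to 4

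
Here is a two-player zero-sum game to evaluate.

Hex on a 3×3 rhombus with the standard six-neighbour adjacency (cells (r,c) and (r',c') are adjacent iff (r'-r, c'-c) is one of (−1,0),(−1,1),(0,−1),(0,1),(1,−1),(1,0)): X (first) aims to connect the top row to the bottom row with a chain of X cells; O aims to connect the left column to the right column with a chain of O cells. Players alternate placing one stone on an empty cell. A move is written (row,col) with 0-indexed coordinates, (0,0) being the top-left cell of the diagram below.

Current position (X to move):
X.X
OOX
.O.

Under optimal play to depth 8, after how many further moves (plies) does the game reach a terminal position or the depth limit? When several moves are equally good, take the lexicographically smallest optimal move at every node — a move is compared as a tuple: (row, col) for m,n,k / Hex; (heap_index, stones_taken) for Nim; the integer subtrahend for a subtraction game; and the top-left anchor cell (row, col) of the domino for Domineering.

PV length from [X.X/OOX/.O.]: 1 ply

[X.X/OOX/.O.] X move#1: (0,1):-1/XXX/OOX/.O., (2,0):-1/X.X/OOX/XO., (2,2):+1/X.X/OOX/.OX*
[X.X/OOX/.OX] end (terminal -1, O#2); searched X.X/OOX/.O. to 8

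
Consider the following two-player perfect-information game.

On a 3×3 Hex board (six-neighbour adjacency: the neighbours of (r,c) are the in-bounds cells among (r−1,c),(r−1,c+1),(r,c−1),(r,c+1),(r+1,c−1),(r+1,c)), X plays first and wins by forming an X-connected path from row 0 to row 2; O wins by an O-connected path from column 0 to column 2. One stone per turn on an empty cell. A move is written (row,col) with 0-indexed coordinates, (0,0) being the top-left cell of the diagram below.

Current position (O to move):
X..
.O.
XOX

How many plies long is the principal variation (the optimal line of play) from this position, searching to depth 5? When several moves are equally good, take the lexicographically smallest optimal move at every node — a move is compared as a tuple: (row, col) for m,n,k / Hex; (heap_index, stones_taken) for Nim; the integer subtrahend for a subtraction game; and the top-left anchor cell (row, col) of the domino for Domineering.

p1 O@[X../.O./XOX]: (0,1)[XO./.O./XOX]-1 (0,2)[X.O/.O./XOX]-1 (1,0)[X../OO./XOX]+1* (1,2)[X../.OO/XOX]-1
p2 X@[X../OO./XOX]: (0,1)[XX./OO./XOX]-1* (0,2)[X.X/OO./XOX]-1 (1,2)[X../OOX/XOX]-1
p3 O@[XX./OO./XOX]: (0,2)[XXO/OO./XOX]+1* (1,2)[XX./OOO/XOX]+1
p4 X@[XXO/OO./XOX] terminal -1; root [X../.O./XOX] d5

PV length from [X../.O./XOX]: 3 plies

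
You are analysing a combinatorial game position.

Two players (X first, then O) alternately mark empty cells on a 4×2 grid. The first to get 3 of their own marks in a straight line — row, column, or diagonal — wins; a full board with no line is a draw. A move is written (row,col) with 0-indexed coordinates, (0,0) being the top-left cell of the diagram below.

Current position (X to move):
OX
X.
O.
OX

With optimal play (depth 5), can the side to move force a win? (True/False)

[OX/X./O./OX] X move#1: (1,1):+0/OX/XX/O./OX*, (2,1):+0/OX/X./OX/OX
[OX/XX/O./OX] O move#2: (2,1):+0/OX/XX/OO/OX*
[OX/XX/OO/OX] end (terminal +0, X#3); searched OX/X./O./OX to 5

X winning at [OX/X./O./OX]: False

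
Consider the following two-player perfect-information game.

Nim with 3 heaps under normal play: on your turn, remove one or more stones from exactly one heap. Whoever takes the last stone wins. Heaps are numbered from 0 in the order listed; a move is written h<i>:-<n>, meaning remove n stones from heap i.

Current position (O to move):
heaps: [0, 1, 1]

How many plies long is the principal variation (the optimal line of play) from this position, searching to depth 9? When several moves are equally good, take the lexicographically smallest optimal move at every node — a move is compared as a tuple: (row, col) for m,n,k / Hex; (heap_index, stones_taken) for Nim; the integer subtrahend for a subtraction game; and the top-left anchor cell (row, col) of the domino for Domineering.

ply 1, O at (0,1,1) | h1:-1=-1→(0,0,1)*; h2:-1=-1→(0,1,0)
ply 2, X at (0,0,1) | h2:-1=+1→(0,0,0)*
ply 3: (0,0,0) is terminal -1 (O); from (0,1,1) depth 9

PV length from [(0,1,1)]: 2 plies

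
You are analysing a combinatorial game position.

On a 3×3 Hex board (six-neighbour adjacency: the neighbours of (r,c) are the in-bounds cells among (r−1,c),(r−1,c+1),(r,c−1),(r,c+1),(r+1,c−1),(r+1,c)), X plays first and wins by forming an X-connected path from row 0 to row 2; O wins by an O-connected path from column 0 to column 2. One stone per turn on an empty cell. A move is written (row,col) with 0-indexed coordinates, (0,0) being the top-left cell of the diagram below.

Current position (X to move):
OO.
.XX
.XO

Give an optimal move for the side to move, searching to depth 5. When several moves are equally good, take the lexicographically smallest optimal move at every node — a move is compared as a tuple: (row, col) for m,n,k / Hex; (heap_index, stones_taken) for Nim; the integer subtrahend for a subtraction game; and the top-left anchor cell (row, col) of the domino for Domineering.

X's best at [OO./.XX/.XO]: (0,2)

p1 X@[OO./.XX/.XO]: (0,2)[OOX/.XX/.XO]+1* (1,0)[OO./XXX/.XO]-1 (2,0)[OO./.XX/XXO]-1
p2 O@[OOX/.XX/.XO] terminal -1; root [OO./.XX/.XO] d5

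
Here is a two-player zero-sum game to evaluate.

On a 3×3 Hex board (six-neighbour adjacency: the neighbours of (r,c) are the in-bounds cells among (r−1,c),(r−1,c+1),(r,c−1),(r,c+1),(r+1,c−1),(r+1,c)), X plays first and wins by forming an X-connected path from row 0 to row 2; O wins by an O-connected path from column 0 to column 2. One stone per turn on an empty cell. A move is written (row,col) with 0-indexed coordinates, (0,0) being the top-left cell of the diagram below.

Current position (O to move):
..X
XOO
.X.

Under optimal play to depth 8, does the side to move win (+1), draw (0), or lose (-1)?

value(..X/XOO/.X., O) = +1

ply 1, O at ..X/XOO/.X. | (0,0)=+1→O.X/XOO/.X.*; (0,1)=+1→.OX/XOO/.X.; (2,0)=+1→..X/XOO/OX.; (2,2)=-1→..X/XOO/.XO
ply 2, X at O.X/XOO/.X. | (0,1)=-1→OXX/XOO/.X.*; (2,0)=-1→O.X/XOO/XX.; (2,2)=-1→O.X/XOO/.XX
ply 3, O at OXX/XOO/.X. | (2,0)=+1→OXX/XOO/OX.*; (2,2)=-1→OXX/XOO/.XO
ply 4: OXX/XOO/OX. is terminal -1 (X); from ..X/XOO/.X. depth 8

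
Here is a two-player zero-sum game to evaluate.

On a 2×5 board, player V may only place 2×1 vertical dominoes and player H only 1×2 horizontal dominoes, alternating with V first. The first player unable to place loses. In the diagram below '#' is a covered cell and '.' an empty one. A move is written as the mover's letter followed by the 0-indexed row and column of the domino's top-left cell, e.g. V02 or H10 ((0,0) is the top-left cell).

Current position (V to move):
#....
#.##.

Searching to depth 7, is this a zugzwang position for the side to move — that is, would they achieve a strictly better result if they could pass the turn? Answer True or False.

ply 1, V at #..../#.##. | V01=-1→##.../####.*; V04=-1→#...#/#.###
ply 2, H at ##.../####. | H02=-1→####./####.; H03=+1→##.##/####.*
ply 3: ##.##/####. is terminal -1 (V); from #..../#.##. depth 7
suppose V passes — search the same position with H to move:
pass> ply 1, H at #..../#.##. | H01=-1→###../#.##.*; H02=-1→#.##./#.##.; H03=-1→#..##/#.##.
pass> ply 2, V at ###../#.##. | V04=+1→###.#/#.###*
pass> ply 3: ###.#/#.### is terminal -1 (H); from #..../#.##. depth 7
for V: play -1, pass +1

zugzwang(#..../#.##., V) = True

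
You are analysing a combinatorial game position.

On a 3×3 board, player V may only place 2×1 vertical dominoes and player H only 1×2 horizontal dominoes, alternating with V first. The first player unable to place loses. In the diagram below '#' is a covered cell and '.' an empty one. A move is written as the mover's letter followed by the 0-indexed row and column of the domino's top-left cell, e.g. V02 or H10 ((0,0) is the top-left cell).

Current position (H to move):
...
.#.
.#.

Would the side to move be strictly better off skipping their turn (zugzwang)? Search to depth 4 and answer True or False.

p1 H@[.../.#./.#.]: H00[##./.#./.#.]-1* H01[.##/.#./.#.]-1
p2 V@[##./.#./.#.]: V02[###/.##/.#.]+1* V10[##./##./##.]+1 V12[##./.##/.##]+1
p3 H@[###/.##/.#.] terminal -1; root [.../.#./.#.] d4
suppose H passes — search the same position with V to move:
pass> p1 V@[.../.#./.#.]: V00[#../##./.#.]+1* V02[..#/.##/.#.]+1 V10[.../##./##.]+1 V12[.../.##/.##]+1
pass> p2 H@[#../##./.#.]: H01[###/##./.#.]-1*
pass> p3 V@[###/##./.#.]: V12[###/###/.##]+1*
pass> p4 H@[###/###/.##] terminal -1; root [.../.#./.#.] d4
for H: play -1, pass -1

zugzwang(.../.#./.#., H) = False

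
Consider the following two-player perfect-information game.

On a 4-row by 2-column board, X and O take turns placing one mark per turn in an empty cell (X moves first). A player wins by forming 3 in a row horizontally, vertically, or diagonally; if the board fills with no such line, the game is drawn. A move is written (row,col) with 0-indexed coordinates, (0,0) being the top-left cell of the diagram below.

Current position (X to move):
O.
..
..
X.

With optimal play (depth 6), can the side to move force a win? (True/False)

X winning at [O./../../X.]: False

ply 1, X at O./../../X. | (0,1)=+0→OX/../../X.*; (1,0)=+0→O./X./../X.; (1,1)=+0→O./.X/../X.; (2,0)=+0→O./../X./X.; (2,1)=+0→O./../.X/X.; (3,1)=+0→O./../../XX
ply 2, O at OX/../../X. | (1,0)=+0→OX/O./../X.*; (1,1)=+0→OX/.O/../X.; (2,0)=+0→OX/../O./X.; (2,1)=+0→OX/../.O/X.; (3,1)=+0→OX/../../XO
ply 3, X at OX/O./../X. | (1,1)=-1→OX/OX/../X.; (2,0)=+0→OX/O./X./X.*; (2,1)=-1→OX/O./.X/X.; (3,1)=-1→OX/O./../XX
ply 4, O at OX/O./X./X. | (1,1)=+0→OX/OO/X./X.*; (2,1)=+0→OX/O./XO/X.; (3,1)=+0→OX/O./X./XO
ply 5, X at OX/OO/X./X. | (2,1)=+0→OX/OO/XX/X.*; (3,1)=+0→OX/OO/X./XX
ply 6, O at OX/OO/XX/X. | (3,1)=+0→OX/OO/XX/XO*
ply 7: OX/OO/XX/XO is terminal +0 (X); from O./../../X. depth 6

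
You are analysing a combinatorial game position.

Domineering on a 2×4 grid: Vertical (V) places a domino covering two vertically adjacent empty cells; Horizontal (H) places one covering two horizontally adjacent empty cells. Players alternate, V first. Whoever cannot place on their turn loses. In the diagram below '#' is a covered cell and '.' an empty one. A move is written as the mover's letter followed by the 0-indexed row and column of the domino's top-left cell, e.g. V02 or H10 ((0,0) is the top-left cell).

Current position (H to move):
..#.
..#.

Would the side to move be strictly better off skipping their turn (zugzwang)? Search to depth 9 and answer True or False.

zugzwang(..#./..#., H) = False

p1 H@[..#./..#.]: H00[###./..#.]+1* H10[..#./###.]+1
p2 V@[###./..#.]: V03[####/..##]-1*
p3 H@[####/..##]: H10[####/####]+1*
p4 V@[####/####] terminal -1; root [..#./..#.] d9
if H skipped the turn, V would face:
~ p1 V@[..#./..#.]: V00[#.#./#.#.]+1* V01[.##./.##.]+1 V03[..##/..##]-1
~ p2 H@[#.#./#.#.] terminal -1; root [..#./..#.] d9
compare (H): move=+1 vs pass=-1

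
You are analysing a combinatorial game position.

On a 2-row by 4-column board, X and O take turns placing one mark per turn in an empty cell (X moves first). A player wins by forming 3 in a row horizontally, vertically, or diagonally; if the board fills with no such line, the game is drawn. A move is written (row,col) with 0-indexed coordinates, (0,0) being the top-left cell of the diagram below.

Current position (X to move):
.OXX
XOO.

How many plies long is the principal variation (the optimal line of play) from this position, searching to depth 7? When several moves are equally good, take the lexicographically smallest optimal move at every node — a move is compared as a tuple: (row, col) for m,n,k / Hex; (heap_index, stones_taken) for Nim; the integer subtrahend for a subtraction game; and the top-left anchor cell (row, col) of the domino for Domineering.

[.OXX/XOO.] X move#1: (0,0):-1/XOXX/XOO., (1,3):+0/.OXX/XOOX*
[.OXX/XOOX] O move#2: (0,0):+0/OOXX/XOOX*
[OOXX/XOOX] end (terminal +0, X#3); searched .OXX/XOO. to 7

PV length from [.OXX/XOO.]: 2 plies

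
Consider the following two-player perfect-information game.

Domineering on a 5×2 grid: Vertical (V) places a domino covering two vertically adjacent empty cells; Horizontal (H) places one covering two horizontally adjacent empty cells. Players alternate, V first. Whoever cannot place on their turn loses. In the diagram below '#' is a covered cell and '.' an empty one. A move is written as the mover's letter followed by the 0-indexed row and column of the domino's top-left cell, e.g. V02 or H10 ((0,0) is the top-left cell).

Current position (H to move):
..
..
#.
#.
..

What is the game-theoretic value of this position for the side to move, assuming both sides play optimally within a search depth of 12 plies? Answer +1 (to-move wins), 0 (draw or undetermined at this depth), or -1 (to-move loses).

p1 H@[../../#./#./..]: H00[##/../#./#./..]+1* H10[../##/#./#./..]+1 H40[../../#./#./##]-1
p2 V@[##/../#./#./..]: V11[##/.#/##/#./..]-1* V21[##/../##/##/..]-1 V31[##/../#./##/.#]-1
p3 H@[##/.#/##/#./..]: H40[##/.#/##/#./##]+1*
p4 V@[##/.#/##/#./##] terminal -1; root [../../#./#./..] d12

value(../../#./#./.., H) = +1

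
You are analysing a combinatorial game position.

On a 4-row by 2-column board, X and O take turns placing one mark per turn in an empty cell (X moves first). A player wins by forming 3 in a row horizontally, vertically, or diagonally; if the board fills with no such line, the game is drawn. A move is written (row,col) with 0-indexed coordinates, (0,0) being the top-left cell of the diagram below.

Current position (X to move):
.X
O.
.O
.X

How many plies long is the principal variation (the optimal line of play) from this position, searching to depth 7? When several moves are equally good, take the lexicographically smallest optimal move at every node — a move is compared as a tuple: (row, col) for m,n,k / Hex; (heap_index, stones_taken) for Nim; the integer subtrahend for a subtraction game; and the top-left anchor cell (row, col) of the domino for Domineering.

PV length from [.X/O./.O/.X]: 4 plies

p1 X@[.X/O./.O/.X]: (0,0)[XX/O./.O/.X]+0* (1,1)[.X/OX/.O/.X]-1 (2,0)[.X/O./XO/.X]+0 (3,0)[.X/O./.O/XX]+0
p2 O@[XX/O./.O/.X]: (1,1)[XX/OO/.O/.X]+0* (2,0)[XX/O./OO/.X]+0 (3,0)[XX/O./.O/OX]+0
p3 X@[XX/OO/.O/.X]: (2,0)[XX/OO/XO/.X]+0* (3,0)[XX/OO/.O/XX]+0
p4 O@[XX/OO/XO/.X]: (3,0)[XX/OO/XO/OX]+0*
p5 X@[XX/OO/XO/OX] terminal +0; root [.X/O./.O/.X] d7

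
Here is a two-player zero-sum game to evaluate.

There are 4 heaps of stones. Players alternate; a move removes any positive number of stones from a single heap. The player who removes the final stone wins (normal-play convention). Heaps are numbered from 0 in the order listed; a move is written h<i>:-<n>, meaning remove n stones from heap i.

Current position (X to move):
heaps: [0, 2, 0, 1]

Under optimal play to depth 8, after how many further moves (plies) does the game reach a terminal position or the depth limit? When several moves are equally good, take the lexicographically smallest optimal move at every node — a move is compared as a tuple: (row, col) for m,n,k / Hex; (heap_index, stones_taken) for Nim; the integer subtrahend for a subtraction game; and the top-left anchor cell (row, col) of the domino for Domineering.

PV length from [(0,2,0,1)]: 3 plies

[(0,2,0,1)] X move#1: h1:-1:+1/(0,1,0,1)*, h1:-2:-1/(0,0,0,1), h3:-1:-1/(0,2,0,0)
[(0,1,0,1)] O move#2: h1:-1:-1/(0,0,0,1)*, h3:-1:-1/(0,1,0,0)
[(0,0,0,1)] X move#3: h3:-1:+1/(0,0,0,0)*
[(0,0,0,0)] end (terminal -1, O#4); searched (0,2,0,1) to 8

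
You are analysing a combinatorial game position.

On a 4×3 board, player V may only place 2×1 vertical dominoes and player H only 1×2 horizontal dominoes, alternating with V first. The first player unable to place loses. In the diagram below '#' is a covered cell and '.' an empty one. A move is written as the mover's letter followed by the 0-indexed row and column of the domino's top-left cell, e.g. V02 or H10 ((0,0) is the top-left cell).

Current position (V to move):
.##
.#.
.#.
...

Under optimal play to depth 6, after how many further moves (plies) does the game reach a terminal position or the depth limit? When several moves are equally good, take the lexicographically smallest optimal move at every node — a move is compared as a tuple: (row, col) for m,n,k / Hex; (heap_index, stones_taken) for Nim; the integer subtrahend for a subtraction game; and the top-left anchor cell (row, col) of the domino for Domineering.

ply 1, V at .##/.#./.#./... | V00=+1→###/##./.#./...*; V10=+1→.##/##./##./...; V12=+1→.##/.##/.##/...; V20=+1→.##/.#./##./#..; V22=+1→.##/.#./.##/..#
ply 2, H at ###/##./.#./... | H30=-1→###/##./.#./##.*; H31=-1→###/##./.#./.##
ply 3, V at ###/##./.#./##. | V12=+1→###/###/.##/##.*; V22=+1→###/##./.##/###
ply 4: ###/###/.##/##. is terminal -1 (H); from .##/.#./.#./... depth 6

PV length from [.##/.#./.#./...]: 3 plies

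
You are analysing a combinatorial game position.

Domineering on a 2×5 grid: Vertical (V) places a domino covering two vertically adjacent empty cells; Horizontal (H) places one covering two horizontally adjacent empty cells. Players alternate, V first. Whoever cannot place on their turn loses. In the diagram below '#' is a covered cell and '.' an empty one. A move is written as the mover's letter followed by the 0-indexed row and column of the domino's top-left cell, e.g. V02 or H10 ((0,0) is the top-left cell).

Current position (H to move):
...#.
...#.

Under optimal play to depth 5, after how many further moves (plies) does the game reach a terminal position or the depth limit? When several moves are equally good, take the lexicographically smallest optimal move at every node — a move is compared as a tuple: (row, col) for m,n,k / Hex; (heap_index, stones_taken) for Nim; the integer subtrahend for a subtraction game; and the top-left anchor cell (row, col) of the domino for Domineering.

PV length from [...#./...#.]: 4 plies

[...#./...#.] H move#1: H00:-1/##.#./...#.*, H01:-1/.###./...#., H10:-1/...#./##.#., H11:-1/...#./.###.
[##.#./...#.] V move#2: V02:+1/####./..##.*, V04:-1/##.##/...##
[####./..##.] H move#3: H10:-1/####./####.*
[####./####.] V move#4: V04:+1/#####/#####*
[#####/#####] end (terminal -1, H#5); searched ...#./...#. to 5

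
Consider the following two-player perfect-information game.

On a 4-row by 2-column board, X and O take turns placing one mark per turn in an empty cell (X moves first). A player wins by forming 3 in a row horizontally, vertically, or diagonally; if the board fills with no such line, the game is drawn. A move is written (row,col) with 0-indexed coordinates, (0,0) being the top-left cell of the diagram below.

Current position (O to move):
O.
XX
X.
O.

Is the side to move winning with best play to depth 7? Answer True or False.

[O./XX/X./O.] O move#1: (0,1):+0/OO/XX/X./O.*, (2,1):+0/O./XX/XO/O., (3,1):+0/O./XX/X./OO
[OO/XX/X./O.] X move#2: (2,1):+0/OO/XX/XX/O.*, (3,1):+0/OO/XX/X./OX
[OO/XX/XX/O.] O move#3: (3,1):+0/OO/XX/XX/OO*
[OO/XX/XX/OO] end (terminal +0, X#4); searched O./XX/X./O. to 7

O winning at [O./XX/X./O.]: False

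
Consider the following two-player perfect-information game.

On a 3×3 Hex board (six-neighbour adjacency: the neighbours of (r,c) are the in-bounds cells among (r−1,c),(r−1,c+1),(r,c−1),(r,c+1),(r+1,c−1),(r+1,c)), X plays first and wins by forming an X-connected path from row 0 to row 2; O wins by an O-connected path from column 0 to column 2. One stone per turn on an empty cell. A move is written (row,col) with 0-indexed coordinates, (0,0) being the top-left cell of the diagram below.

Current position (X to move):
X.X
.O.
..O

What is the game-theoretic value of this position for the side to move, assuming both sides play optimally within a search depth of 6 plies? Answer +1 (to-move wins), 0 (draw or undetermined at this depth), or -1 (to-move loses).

value(X.X/.O./..O, X) = -1

[X.X/.O./..O] X move#1: (0,1):-1/XXX/.O./..O*, (1,0):-1/X.X/XO./..O, (1,2):-1/X.X/.OX/..O, (2,0):-1/X.X/.O./X.O, (2,1):-1/X.X/.O./.XO
[XXX/.O./..O] O move#2: (1,0):+1/XXX/OO./..O*, (1,2):+1/XXX/.OO/..O, (2,0):+1/XXX/.O./O.O, (2,1):+1/XXX/.O./.OO
[XXX/OO./..O] X move#3: (1,2):-1/XXX/OOX/..O*, (2,0):-1/XXX/OO./X.O, (2,1):-1/XXX/OO./.XO
[XXX/OOX/..O] O move#4: (2,0):-1/XXX/OOX/O.O, (2,1):+1/XXX/OOX/.OO*
[XXX/OOX/.OO] end (terminal -1, X#5); searched X.X/.O./..O to 6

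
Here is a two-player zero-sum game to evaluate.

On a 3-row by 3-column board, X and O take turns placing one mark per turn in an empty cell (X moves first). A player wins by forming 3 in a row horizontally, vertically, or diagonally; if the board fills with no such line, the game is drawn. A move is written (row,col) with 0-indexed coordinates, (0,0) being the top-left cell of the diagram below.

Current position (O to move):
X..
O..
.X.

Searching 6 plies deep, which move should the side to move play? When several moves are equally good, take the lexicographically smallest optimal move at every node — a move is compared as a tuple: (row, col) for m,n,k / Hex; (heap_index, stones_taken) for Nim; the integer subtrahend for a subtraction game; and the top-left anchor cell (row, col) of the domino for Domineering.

[X../O../.X.] O move#1: (0,1):-1/XO./O../.X., (0,2):-1/X.O/O../.X., (1,1):+0/X../OO./.X.*, (1,2):-1/X../O.O/.X., (2,0):-1/X../O../OX., (2,2):-1/X../O../.XO
[X../OO./.X.] X move#2: (0,1):-1/XX./OO./.X., (0,2):-1/X.X/OO./.X., (1,2):+0/X../OOX/.X.*, (2,0):-1/X../OO./XX., (2,2):-1/X../OO./.XX
[X../OOX/.X.] O move#3: (0,1):-1/XO./OOX/.X., (0,2):+0/X.O/OOX/.X.*, (2,0):-1/X../OOX/OX., (2,2):+0/X../OOX/.XO
[X.O/OOX/.X.] X move#4: (0,1):-1/XXO/OOX/.X., (2,0):+0/X.O/OOX/XX.*, (2,2):-1/X.O/OOX/.XX
[X.O/OOX/XX.] O move#5: (0,1):-1/XOO/OOX/XX., (2,2):+0/X.O/OOX/XXO*
[X.O/OOX/XXO] X move#6: (0,1):+0/XXO/OOX/XXO*
[XXO/OOX/XXO] end (terminal +0, O#7); searched X../O../.X. to 6

O's best at [X../O../.X.]: (1,1)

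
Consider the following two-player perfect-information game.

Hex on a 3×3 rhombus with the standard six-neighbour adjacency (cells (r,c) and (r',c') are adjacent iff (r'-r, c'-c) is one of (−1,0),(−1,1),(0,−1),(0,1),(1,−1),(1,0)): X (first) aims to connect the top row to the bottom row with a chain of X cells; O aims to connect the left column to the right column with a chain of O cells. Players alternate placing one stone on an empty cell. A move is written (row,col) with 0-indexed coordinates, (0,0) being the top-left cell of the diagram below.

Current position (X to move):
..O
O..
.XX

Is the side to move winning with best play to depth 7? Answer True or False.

X winning at [..O/O../.XX]: False

p1 X@[..O/O../.XX]: (0,0)[X.O/O../.XX]-1* (0,1)[.XO/O../.XX]-1 (1,1)[..O/OX./.XX]-1 (1,2)[..O/O.X/.XX]-1 (2,0)[..O/O../XXX]-1
p2 O@[X.O/O../.XX]: (0,1)[XOO/O../.XX]+1* (1,1)[X.O/OO./.XX]+1 (1,2)[X.O/O.O/.XX]+1 (2,0)[X.O/O../OXX]+1
p3 X@[XOO/O../.XX] terminal -1; root [..O/O../.XX] d7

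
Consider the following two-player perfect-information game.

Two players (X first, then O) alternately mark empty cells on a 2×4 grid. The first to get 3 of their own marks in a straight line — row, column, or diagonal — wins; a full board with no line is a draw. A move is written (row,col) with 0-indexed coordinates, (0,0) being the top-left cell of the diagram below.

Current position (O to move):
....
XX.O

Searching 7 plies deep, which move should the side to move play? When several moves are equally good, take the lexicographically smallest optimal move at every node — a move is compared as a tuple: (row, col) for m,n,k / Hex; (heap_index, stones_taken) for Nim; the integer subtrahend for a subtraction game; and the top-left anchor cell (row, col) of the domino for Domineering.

O's best at [..../XX.O]: (1,2)

[..../XX.O] O move#1: (0,0):-1/O.../XX.O, (0,1):-1/.O../XX.O, (0,2):-1/..O./XX.O, (0,3):-1/...O/XX.O, (1,2):+0/..../XXOO*
[..../XXOO] X move#2: (0,0):+0/X.../XXOO*, (0,1):+0/.X../XXOO, (0,2):+0/..X./XXOO, (0,3):+0/...X/XXOO
[X.../XXOO] O move#3: (0,1):+0/XO../XXOO*, (0,2):+0/X.O./XXOO, (0,3):+0/X..O/XXOO
[XO../XXOO] X move#4: (0,2):+0/XOX./XXOO*, (0,3):+0/XO.X/XXOO
[XOX./XXOO] O move#5: (0,3):+0/XOXO/XXOO*
[XOXO/XXOO] end (terminal +0, X#6); searched ..../XX.O to 7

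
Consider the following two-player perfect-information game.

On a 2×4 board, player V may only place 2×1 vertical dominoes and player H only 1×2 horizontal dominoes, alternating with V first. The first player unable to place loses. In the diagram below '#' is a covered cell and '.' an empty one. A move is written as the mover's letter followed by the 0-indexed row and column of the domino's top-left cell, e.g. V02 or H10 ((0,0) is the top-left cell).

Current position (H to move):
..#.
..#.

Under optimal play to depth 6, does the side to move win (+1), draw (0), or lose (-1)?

value(..#./..#., H) = +1

p1 H@[..#./..#.]: H00[###./..#.]+1* H10[..#./###.]+1
p2 V@[###./..#.]: V03[####/..##]-1*
p3 H@[####/..##]: H10[####/####]+1*
p4 V@[####/####] terminal -1; root [..#./..#.] d6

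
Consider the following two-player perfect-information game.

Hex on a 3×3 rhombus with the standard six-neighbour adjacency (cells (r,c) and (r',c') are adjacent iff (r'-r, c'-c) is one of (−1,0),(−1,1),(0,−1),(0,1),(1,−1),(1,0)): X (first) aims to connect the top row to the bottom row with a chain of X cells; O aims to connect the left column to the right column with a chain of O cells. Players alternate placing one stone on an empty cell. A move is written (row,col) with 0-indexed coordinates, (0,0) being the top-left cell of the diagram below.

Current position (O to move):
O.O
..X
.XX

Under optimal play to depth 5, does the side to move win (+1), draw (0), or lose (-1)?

value(O.O/..X/.XX, O) = +1

ply 1, O at O.O/..X/.XX | (0,1)=+1→OOO/..X/.XX*; (1,0)=+1→O.O/O.X/.XX; (1,1)=+1→O.O/.OX/.XX; (2,0)=+1→O.O/..X/OXX
ply 2: OOO/..X/.XX is terminal -1 (X); from O.O/..X/.XX depth 5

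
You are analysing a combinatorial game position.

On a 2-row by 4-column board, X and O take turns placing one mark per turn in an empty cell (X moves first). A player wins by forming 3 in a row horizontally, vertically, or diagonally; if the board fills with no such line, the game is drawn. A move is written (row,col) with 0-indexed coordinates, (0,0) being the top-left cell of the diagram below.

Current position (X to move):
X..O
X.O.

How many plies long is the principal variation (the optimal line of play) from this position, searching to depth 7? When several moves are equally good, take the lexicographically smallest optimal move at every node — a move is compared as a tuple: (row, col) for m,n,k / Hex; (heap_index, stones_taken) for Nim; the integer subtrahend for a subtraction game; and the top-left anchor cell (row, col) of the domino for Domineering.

p1 X@[X..O/X.O.]: (0,1)[XX.O/X.O.]+0* (0,2)[X.XO/X.O.]+0 (1,1)[X..O/XXO.]+0 (1,3)[X..O/X.OX]+0
p2 O@[XX.O/X.O.]: (0,2)[XXOO/X.O.]+0* (1,1)[XX.O/XOO.]-1 (1,3)[XX.O/X.OO]-1
p3 X@[XXOO/X.O.]: (1,1)[XXOO/XXO.]+0* (1,3)[XXOO/X.OX]+0
p4 O@[XXOO/XXO.]: (1,3)[XXOO/XXOO]+0*
p5 X@[XXOO/XXOO] terminal +0; root [X..O/X.O.] d7

PV length from [X..O/X.O.]: 4 plies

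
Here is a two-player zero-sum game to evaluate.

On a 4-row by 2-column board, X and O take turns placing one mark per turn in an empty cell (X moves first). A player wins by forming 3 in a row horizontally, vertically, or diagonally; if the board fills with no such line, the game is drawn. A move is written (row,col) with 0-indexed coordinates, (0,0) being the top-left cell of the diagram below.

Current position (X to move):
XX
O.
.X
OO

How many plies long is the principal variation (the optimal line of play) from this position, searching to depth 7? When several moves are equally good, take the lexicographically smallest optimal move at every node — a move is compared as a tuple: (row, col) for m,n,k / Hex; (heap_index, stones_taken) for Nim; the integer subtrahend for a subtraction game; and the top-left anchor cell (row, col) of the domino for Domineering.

[XX/O./.X/OO] X move#1: (1,1):+1/XX/OX/.X/OO*, (2,0):+0/XX/O./XX/OO
[XX/OX/.X/OO] end (terminal -1, O#2); searched XX/O./.X/OO to 7

PV length from [XX/O./.X/OO]: 1 ply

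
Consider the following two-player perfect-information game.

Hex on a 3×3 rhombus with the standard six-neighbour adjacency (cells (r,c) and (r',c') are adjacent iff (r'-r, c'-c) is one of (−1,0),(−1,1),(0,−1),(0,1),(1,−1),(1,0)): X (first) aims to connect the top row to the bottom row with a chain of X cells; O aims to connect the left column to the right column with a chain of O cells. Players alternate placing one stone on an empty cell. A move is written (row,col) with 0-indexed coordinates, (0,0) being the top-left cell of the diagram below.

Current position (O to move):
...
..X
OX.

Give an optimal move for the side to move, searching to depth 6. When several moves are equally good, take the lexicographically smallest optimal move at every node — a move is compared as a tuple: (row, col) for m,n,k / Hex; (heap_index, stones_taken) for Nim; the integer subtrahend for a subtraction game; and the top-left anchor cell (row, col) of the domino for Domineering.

O's best at [.../..X/OX.]: (0,2)

ply 1, O at .../..X/OX. | (0,0)=-1→O../..X/OX.; (0,1)=-1→.O./..X/OX.; (0,2)=+1→..O/..X/OX.*; (1,0)=-1→.../O.X/OX.; (1,1)=-1→.../.OX/OX.; (2,2)=-1→.../..X/OXO
ply 2, X at ..O/..X/OX. | (0,0)=-1→X.O/..X/OX.*; (0,1)=-1→.XO/..X/OX.; (1,0)=-1→..O/X.X/OX.; (1,1)=-1→..O/.XX/OX.; (2,2)=-1→..O/..X/OXX
ply 3, O at X.O/..X/OX. | (0,1)=+1→XOO/..X/OX.*; (1,0)=+1→X.O/O.X/OX.; (1,1)=+1→X.O/.OX/OX.; (2,2)=-1→X.O/..X/OXO
ply 4, X at XOO/..X/OX. | (1,0)=-1→XOO/X.X/OX.*; (1,1)=-1→XOO/.XX/OX.; (2,2)=-1→XOO/..X/OXX
ply 5, O at XOO/X.X/OX. | (1,1)=+1→XOO/XOX/OX.*; (2,2)=-1→XOO/X.X/OXO
ply 6: XOO/XOX/OX. is terminal -1 (X); from .../..X/OX. depth 6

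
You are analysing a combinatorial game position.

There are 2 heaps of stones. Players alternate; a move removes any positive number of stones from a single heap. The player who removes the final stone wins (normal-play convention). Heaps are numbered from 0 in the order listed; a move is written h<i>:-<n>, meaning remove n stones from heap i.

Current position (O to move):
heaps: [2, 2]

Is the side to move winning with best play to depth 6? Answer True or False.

O winning at [(2,2)]: False

p1 O@[(2,2)]: h0:-1[(1,2)]-1* h0:-2[(0,2)]-1 h1:-1[(2,1)]-1 h1:-2[(2,0)]-1
p2 X@[(1,2)]: h0:-1[(0,2)]-1 h1:-1[(1,1)]+1* h1:-2[(1,0)]-1
p3 O@[(1,1)]: h0:-1[(0,1)]-1* h1:-1[(1,0)]-1
p4 X@[(0,1)]: h1:-1[(0,0)]+1*
p5 O@[(0,0)] terminal -1; root [(2,2)] d6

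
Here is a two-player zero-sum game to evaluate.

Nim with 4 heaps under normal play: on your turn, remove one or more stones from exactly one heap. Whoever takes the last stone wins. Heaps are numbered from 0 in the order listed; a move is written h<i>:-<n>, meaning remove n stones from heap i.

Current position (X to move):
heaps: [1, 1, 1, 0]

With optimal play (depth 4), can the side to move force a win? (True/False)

ply 1, X at (1,1,1,0) | h0:-1=+1→(0,1,1,0)*; h1:-1=+1→(1,0,1,0); h2:-1=+1→(1,1,0,0)
ply 2, O at (0,1,1,0) | h1:-1=-1→(0,0,1,0)*; h2:-1=-1→(0,1,0,0)
ply 3, X at (0,0,1,0) | h2:-1=+1→(0,0,0,0)*
ply 4: (0,0,0,0) is terminal -1 (O); from (1,1,1,0) depth 4

X winning at [(1,1,1,0)]: True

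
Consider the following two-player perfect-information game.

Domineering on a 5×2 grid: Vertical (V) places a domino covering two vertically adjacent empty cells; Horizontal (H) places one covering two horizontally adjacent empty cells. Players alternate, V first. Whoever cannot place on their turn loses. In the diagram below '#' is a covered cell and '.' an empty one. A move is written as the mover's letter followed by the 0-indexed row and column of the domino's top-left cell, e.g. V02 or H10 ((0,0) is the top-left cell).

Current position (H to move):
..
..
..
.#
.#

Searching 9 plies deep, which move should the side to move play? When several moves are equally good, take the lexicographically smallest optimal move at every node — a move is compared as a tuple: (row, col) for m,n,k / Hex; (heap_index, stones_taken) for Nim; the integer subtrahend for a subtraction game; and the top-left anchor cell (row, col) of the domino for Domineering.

[../../../.#/.#] H move#1: H00:-1/##/../../.#/.#, H10:+1/../##/../.#/.#*, H20:-1/../../##/.#/.#
[../##/../.#/.#] V move#2: V20:-1/../##/#./##/.#*, V30:-1/../##/../##/##
[../##/#./##/.#] H move#3: H00:+1/##/##/#./##/.#*
[##/##/#./##/.#] end (terminal -1, V#4); searched ../../../.#/.# to 9

H's best at [../../../.#/.#]: H10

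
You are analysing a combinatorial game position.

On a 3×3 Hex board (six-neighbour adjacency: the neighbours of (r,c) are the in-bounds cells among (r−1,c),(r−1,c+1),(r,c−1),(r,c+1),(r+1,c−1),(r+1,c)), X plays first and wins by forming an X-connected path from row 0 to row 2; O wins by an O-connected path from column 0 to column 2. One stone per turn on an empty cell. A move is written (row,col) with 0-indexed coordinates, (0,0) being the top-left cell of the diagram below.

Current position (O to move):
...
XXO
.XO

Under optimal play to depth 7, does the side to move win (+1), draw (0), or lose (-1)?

value(.../XXO/.XO, O) = -1

p1 O@[.../XXO/.XO]: (0,0)[O../XXO/.XO]-1* (0,1)[.O./XXO/.XO]-1 (0,2)[..O/XXO/.XO]-1 (2,0)[.../XXO/OXO]-1
p2 X@[O../XXO/.XO]: (0,1)[OX./XXO/.XO]+1* (0,2)[O.X/XXO/.XO]+1 (2,0)[O../XXO/XXO]+1
p3 O@[OX./XXO/.XO] terminal -1; root [.../XXO/.XO] d7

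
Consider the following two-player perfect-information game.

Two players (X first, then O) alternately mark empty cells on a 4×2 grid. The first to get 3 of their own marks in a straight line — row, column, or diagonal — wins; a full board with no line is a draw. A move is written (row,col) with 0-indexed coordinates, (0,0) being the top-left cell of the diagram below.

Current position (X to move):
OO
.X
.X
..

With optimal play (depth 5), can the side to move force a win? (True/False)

X winning at [OO/.X/.X/..]: True

[OO/.X/.X/..] X move#1: (1,0):+0/OO/XX/.X/.., (2,0):+0/OO/.X/XX/.., (3,0):+0/OO/.X/.X/X., (3,1):+1/OO/.X/.X/.X*
[OO/.X/.X/.X] end (terminal -1, O#2); searched OO/.X/.X/.. to 5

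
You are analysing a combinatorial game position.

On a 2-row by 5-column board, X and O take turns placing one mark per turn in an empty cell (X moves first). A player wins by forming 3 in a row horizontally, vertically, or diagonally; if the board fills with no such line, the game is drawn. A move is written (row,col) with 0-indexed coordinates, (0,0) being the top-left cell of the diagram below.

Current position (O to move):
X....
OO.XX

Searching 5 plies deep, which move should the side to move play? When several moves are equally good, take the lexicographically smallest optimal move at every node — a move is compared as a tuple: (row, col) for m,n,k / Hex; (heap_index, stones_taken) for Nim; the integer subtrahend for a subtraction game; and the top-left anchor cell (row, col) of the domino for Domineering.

O's best at [X..../OO.XX]: (1,2)

p1 O@[X..../OO.XX]: (0,1)[XO.../OO.XX]-1 (0,2)[X.O../OO.XX]-1 (0,3)[X..O./OO.XX]-1 (0,4)[X...O/OO.XX]-1 (1,2)[X..../OOOXX]+1*
p2 X@[X..../OOOXX] terminal -1; root [X..../OO.XX] d5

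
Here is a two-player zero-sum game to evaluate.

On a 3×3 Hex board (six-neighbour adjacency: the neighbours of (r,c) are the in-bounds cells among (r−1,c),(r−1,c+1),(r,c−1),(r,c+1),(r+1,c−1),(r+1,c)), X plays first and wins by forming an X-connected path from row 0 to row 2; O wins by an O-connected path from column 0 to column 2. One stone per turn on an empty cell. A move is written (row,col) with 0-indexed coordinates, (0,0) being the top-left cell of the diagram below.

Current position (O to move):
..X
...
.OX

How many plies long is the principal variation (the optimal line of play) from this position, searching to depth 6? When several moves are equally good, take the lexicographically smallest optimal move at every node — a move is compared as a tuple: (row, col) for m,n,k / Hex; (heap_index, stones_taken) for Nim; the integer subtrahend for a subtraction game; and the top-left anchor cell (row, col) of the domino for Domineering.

PV length from [..X/.../.OX]: 6 plies

ply 1, O at ..X/.../.OX | (0,0)=-1→O.X/.../.OX*; (0,1)=-1→.OX/.../.OX; (1,0)=-1→..X/O../.OX; (1,1)=-1→..X/.O./.OX; (1,2)=-1→..X/..O/.OX; (2,0)=-1→..X/.../OOX
ply 2, X at O.X/.../.OX | (0,1)=+1→OXX/.../.OX*; (1,0)=+1→O.X/X../.OX; (1,1)=+1→O.X/.X./.OX; (1,2)=+1→O.X/..X/.OX; (2,0)=+1→O.X/.../XOX
ply 3, O at OXX/.../.OX | (1,0)=-1→OXX/O../.OX*; (1,1)=-1→OXX/.O./.OX; (1,2)=-1→OXX/..O/.OX; (2,0)=-1→OXX/.../OOX
ply 4, X at OXX/O../.OX | (1,1)=+1→OXX/OX./.OX*; (1,2)=+1→OXX/O.X/.OX; (2,0)=+1→OXX/O../XOX
ply 5, O at OXX/OX./.OX | (1,2)=-1→OXX/OXO/.OX*; (2,0)=-1→OXX/OX./OOX
ply 6, X at OXX/OXO/.OX | (2,0)=+1→OXX/OXO/XOX*
ply 7: OXX/OXO/XOX is terminal -1 (O); from ..X/.../.OX depth 6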